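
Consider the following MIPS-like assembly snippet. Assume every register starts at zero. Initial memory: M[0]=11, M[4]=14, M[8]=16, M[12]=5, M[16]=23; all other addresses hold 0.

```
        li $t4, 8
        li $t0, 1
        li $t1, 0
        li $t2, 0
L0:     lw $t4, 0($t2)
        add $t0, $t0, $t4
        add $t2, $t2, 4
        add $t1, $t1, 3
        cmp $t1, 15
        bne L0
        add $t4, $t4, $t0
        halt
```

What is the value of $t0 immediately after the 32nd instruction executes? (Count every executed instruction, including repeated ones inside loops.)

70

$t4=8
$t0=1
$t1=0
$t2=0
$t4=M[0]=11
$t0=1+11=12
$t2=0+4=4
$t1=0+3=3
cmp $t1, 15  (cmp 3,15)
bne L0: taken
$t4=M[4]=14
$t0=12+14=26
$t2=4+4=8
$t1=3+3=6
cmp $t1, 15  (cmp 6,15)
bne L0: taken
$t4=M[8]=16
$t0=26+16=42
$t2=8+4=12
$t1=6+3=9
cmp $t1, 15  (cmp 9,15)
bne L0: taken
$t4=M[12]=5
$t0=42+5=47
$t2=12+4=16
$t1=9+3=12
cmp $t1, 15  (cmp 12,15)
bne L0: taken
$t4=M[16]=23
$t0=47+23=70
$t2=16+4=20
$t1=12+3=15
After step 32: $t0 = 70.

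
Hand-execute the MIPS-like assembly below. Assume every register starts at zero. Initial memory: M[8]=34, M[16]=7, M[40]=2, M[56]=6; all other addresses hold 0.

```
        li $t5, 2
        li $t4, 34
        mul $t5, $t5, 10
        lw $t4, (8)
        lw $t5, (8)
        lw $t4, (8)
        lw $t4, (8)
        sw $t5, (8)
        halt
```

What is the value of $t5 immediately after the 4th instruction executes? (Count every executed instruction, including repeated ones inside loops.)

after li $t5, 2: $t5=2
after li $t4, 34: $t4=34
after mul $t5, $t5, 10: $t5=2*10=20
after lw $t4, (8): $t4=M[8]=34
After step 4: $t5 = 20.

20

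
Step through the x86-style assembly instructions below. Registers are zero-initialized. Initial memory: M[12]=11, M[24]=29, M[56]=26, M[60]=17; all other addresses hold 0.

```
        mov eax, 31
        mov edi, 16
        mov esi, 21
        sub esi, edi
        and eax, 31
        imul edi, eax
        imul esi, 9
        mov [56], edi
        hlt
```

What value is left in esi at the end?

after mov eax, 31: eax=31
after mov edi, 16: edi=16
after mov esi, 21: esi=21
after sub esi, edi: esi=21-16=5
after and eax, 31: eax=31&31=31
after imul edi, eax: edi=16*31=496
after imul esi, 9: esi=5*9=45
mov [56], edi → M[56]=496
halt.

45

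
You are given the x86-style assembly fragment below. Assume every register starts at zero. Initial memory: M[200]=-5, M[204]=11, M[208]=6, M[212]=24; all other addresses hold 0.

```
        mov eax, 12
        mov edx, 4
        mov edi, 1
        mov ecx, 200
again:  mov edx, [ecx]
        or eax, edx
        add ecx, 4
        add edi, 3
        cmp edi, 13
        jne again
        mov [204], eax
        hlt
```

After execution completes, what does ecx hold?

mov eax, 12 → eax=12
mov edx, 4 → edx=4
mov edi, 1 → edi=1
mov ecx, 200 → ecx=200
mov edx, [ecx] → edx=M[200]=-5
or eax, edx → eax=12|(-5)=-1
add ecx, 4 → ecx=200+4=204
add edi, 3 → edi=1+3=4
cmp edi, 13  (cmp 4,13)
jne again: taken
mov edx, [ecx] → edx=M[204]=11
or eax, edx → eax=(-1)|11=-1
add ecx, 4 → ecx=204+4=208
add edi, 3 → edi=4+3=7
cmp edi, 13  (cmp 7,13)
jne again: taken
mov edx, [ecx] → edx=M[208]=6
or eax, edx → eax=(-1)|6=-1
add ecx, 4 → ecx=208+4=212
add edi, 3 → edi=7+3=10
cmp edi, 13  (cmp 10,13)
jne again: taken
mov edx, [ecx] → edx=M[212]=24
or eax, edx → eax=(-1)|24=-1
add ecx, 4 → ecx=212+4=216
add edi, 3 → edi=10+3=13
cmp edi, 13  (cmp 13,13)
jne again: not taken
mov [204], eax → M[204]=-1
halt.

216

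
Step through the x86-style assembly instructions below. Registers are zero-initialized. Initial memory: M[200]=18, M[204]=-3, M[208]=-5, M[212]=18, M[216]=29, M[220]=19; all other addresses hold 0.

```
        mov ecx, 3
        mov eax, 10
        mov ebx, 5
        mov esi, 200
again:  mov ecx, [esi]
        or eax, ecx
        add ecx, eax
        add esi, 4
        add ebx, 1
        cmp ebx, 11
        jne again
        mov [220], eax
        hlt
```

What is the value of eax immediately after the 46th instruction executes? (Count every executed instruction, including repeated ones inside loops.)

mov ecx, 3 → ecx=3
mov eax, 10 → eax=10
mov ebx, 5 → ebx=5
mov esi, 200 → esi=200
mov ecx, [esi] → ecx=M[200]=18
or eax, ecx → eax=10|18=26
add ecx, eax → ecx=18+26=44
add esi, 4 → esi=200+4=204
add ebx, 1 → ebx=5+1=6
cmp ebx, 11  (cmp 6,11)
jne again: taken
mov ecx, [esi] → ecx=M[204]=-3
or eax, ecx → eax=26|(-3)=-1
add ecx, eax → ecx=(-3)+(-1)=-4
add esi, 4 → esi=204+4=208
add ebx, 1 → ebx=6+1=7
cmp ebx, 11  (cmp 7,11)
jne again: taken
mov ecx, [esi] → ecx=M[208]=-5
or eax, ecx → eax=(-1)|(-5)=-1
add ecx, eax → ecx=(-5)+(-1)=-6
add esi, 4 → esi=208+4=212
add ebx, 1 → ebx=7+1=8
cmp ebx, 11  (cmp 8,11)
jne again: taken
mov ecx, [esi] → ecx=M[212]=18
or eax, ecx → eax=(-1)|18=-1
add ecx, eax → ecx=18+(-1)=17
add esi, 4 → esi=212+4=216
add ebx, 1 → ebx=8+1=9
cmp ebx, 11  (cmp 9,11)
jne again: taken
mov ecx, [esi] → ecx=M[216]=29
or eax, ecx → eax=(-1)|29=-1
add ecx, eax → ecx=29+(-1)=28
add esi, 4 → esi=216+4=220
add ebx, 1 → ebx=9+1=10
cmp ebx, 11  (cmp 10,11)
jne again: taken
mov ecx, [esi] → ecx=M[220]=19
or eax, ecx → eax=(-1)|19=-1
add ecx, eax → ecx=19+(-1)=18
add esi, 4 → esi=220+4=224
add ebx, 1 → ebx=10+1=11
cmp ebx, 11  (cmp 11,11)
jne again: not taken
After step 46: eax = -1.

-1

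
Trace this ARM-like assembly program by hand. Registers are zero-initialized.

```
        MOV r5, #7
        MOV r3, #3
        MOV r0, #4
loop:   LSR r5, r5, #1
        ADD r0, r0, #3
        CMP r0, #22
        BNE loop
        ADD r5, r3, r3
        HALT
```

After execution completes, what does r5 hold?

6

r5=7
r3=3
r0=4
r5=7>>1=3
r0=4+3=7
CMP r0, #22  (cmp 7,22)
BNE loop: taken
r5=3>>1=1
r0=7+3=10
CMP r0, #22  (cmp 10,22)
BNE loop: taken
r5=1>>1=0
r0=10+3=13
CMP r0, #22  (cmp 13,22)
BNE loop: taken
r5=0>>1=0
r0=13+3=16
CMP r0, #22  (cmp 16,22)
BNE loop: taken
r5=0>>1=0
r0=16+3=19
CMP r0, #22  (cmp 19,22)
BNE loop: taken
r5=0>>1=0
r0=19+3=22
CMP r0, #22  (cmp 22,22)
BNE loop: not taken
r5=3+3=6
halt.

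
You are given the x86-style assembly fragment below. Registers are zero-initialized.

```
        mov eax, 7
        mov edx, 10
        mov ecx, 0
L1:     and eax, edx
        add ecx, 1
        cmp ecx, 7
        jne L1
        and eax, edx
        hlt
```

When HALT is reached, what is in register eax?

after mov eax, 7: eax=7
after mov edx, 10: edx=10
after mov ecx, 0: ecx=0
after and eax, edx: eax=7&10=2
after add ecx, 1: ecx=0+1=1
cmp ecx, 7  (cmp 1,7)
jne L1: taken
after and eax, edx: eax=2&10=2
after add ecx, 1: ecx=1+1=2
cmp ecx, 7  (cmp 2,7)
jne L1: taken
after and eax, edx: eax=2&10=2
after add ecx, 1: ecx=2+1=3
cmp ecx, 7  (cmp 3,7)
jne L1: taken
after and eax, edx: eax=2&10=2
after add ecx, 1: ecx=3+1=4
cmp ecx, 7  (cmp 4,7)
jne L1: taken
after and eax, edx: eax=2&10=2
after add ecx, 1: ecx=4+1=5
cmp ecx, 7  (cmp 5,7)
jne L1: taken
after and eax, edx: eax=2&10=2
after add ecx, 1: ecx=5+1=6
cmp ecx, 7  (cmp 6,7)
jne L1: taken
after and eax, edx: eax=2&10=2
after add ecx, 1: ecx=6+1=7
cmp ecx, 7  (cmp 7,7)
jne L1: not taken
after and eax, edx: eax=2&10=2
halt.

2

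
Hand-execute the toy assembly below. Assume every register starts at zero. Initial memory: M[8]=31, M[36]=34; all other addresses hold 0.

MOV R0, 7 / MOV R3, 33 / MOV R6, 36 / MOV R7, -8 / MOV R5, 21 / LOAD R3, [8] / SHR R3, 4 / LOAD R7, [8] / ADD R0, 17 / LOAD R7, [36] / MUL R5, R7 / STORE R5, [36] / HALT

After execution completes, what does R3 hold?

1

R0=7
R3=33
R6=36
R7=-8
R5=21
R3=M[8]=31
R3=31>>4=1
R7=M[8]=31
R0=7+17=24
R7=M[36]=34
R5=21*34=714
STORE R5, [36] → M[36]=714
halt.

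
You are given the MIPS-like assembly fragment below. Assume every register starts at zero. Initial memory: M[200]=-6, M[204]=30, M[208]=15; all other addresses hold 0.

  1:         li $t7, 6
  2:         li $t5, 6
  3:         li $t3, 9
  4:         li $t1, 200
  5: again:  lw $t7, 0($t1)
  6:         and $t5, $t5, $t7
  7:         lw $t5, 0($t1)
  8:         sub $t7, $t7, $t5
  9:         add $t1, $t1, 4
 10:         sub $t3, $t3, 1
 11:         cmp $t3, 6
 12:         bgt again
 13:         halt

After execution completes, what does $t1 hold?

li $t7, 6 → $t7=6
li $t5, 6 → $t5=6
li $t3, 9 → $t3=9
li $t1, 200 → $t1=200
lw $t7, 0($t1) → $t7=M[200]=-6
and $t5, $t5, $t7 → $t5=6&(-6)=2
lw $t5, 0($t1) → $t5=M[200]=-6
sub $t7, $t7, $t5 → $t7=(-6)-(-6)=0
add $t1, $t1, 4 → $t1=200+4=204
sub $t3, $t3, 1 → $t3=9-1=8
cmp $t3, 6  (cmp 8,6)
bgt again: taken
lw $t7, 0($t1) → $t7=M[204]=30
and $t5, $t5, $t7 → $t5=(-6)&30=26
lw $t5, 0($t1) → $t5=M[204]=30
sub $t7, $t7, $t5 → $t7=30-30=0
add $t1, $t1, 4 → $t1=204+4=208
sub $t3, $t3, 1 → $t3=8-1=7
cmp $t3, 6  (cmp 7,6)
bgt again: taken
lw $t7, 0($t1) → $t7=M[208]=15
and $t5, $t5, $t7 → $t5=30&15=14
lw $t5, 0($t1) → $t5=M[208]=15
sub $t7, $t7, $t5 → $t7=15-15=0
add $t1, $t1, 4 → $t1=208+4=212
sub $t3, $t3, 1 → $t3=7-1=6
cmp $t3, 6  (cmp 6,6)
bgt again: not taken
halt.

212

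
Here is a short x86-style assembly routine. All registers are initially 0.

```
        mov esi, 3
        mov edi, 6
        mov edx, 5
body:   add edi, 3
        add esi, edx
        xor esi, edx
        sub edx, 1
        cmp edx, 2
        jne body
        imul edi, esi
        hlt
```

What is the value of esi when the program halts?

27

esi=3
edi=6
edx=5
edi=6+3=9
esi=3+5=8
esi=8^5=13
edx=5-1=4
cmp edx, 2  (cmp 4,2)
jne body: taken
edi=9+3=12
esi=13+4=17
esi=17^4=21
edx=4-1=3
cmp edx, 2  (cmp 3,2)
jne body: taken
edi=12+3=15
esi=21+3=24
esi=24^3=27
edx=3-1=2
cmp edx, 2  (cmp 2,2)
jne body: not taken
edi=15*27=405
halt.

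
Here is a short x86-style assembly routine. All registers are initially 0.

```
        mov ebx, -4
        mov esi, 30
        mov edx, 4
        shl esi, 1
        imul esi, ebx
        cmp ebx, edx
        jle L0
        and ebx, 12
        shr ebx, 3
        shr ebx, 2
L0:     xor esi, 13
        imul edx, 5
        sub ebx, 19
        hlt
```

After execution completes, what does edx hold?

after mov ebx, -4: ebx=-4
after mov esi, 30: esi=30
after mov edx, 4: edx=4
after shl esi, 1: esi=30<<1=60
after imul esi, ebx: esi=60*(-4)=-240
cmp ebx, edx  (cmp -4,4)
jle L0: taken
after xor esi, 13: esi=(-240)^13=-227
after imul edx, 5: edx=4*5=20
after sub ebx, 19: ebx=(-4)-19=-23
halt.

20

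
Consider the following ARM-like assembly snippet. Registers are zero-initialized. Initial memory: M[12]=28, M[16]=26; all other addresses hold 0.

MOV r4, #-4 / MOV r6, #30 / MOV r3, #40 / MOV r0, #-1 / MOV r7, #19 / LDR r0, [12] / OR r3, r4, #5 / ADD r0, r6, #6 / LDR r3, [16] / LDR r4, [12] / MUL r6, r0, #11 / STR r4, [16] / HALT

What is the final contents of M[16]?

MOV r4, #-4 → r4=-4
MOV r6, #30 → r6=30
MOV r3, #40 → r3=40
MOV r0, #-1 → r0=-1
MOV r7, #19 → r7=19
LDR r0, [12] → r0=M[12]=28
OR r3, r4, #5 → r3=(-4)|5=-3
ADD r0, r6, #6 → r0=30+6=36
LDR r3, [16] → r3=M[16]=26
LDR r4, [12] → r4=M[12]=28
MUL r6, r0, #11 → r6=36*11=396
STR r4, [16] → M[16]=28
halt.

28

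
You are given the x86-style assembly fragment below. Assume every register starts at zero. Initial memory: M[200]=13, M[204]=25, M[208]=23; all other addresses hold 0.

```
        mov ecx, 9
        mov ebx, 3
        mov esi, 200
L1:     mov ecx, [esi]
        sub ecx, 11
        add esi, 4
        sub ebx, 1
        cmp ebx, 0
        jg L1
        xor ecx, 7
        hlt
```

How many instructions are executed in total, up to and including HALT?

23

ecx=9
ebx=3
esi=200
ecx=M[200]=13
ecx=13-11=2
esi=200+4=204
ebx=3-1=2
cmp ebx, 0  (cmp 2,0)
jg L1: taken
ecx=M[204]=25
ecx=25-11=14
esi=204+4=208
ebx=2-1=1
cmp ebx, 0  (cmp 1,0)
jg L1: taken
ecx=M[208]=23
ecx=23-11=12
esi=208+4=212
ebx=1-1=0
cmp ebx, 0  (cmp 0,0)
jg L1: not taken
ecx=12^7=11
halt.
Total executed instructions: 23.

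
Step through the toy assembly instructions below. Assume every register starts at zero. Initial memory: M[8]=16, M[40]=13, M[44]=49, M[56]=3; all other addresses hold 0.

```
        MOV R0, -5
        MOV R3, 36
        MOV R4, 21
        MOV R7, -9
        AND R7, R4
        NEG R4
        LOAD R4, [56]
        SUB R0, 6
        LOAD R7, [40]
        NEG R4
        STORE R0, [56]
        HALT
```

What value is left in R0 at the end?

MOV R0, -5 → R0=-5
MOV R3, 36 → R3=36
MOV R4, 21 → R4=21
MOV R7, -9 → R7=-9
AND R7, R4 → R7=(-9)&21=21
NEG R4 → R4=-(21)=-21
LOAD R4, [56] → R4=M[56]=3
SUB R0, 6 → R0=(-5)-6=-11
LOAD R7, [40] → R7=M[40]=13
NEG R4 → R4=-(3)=-3
STORE R0, [56] → M[56]=-11
halt.

-11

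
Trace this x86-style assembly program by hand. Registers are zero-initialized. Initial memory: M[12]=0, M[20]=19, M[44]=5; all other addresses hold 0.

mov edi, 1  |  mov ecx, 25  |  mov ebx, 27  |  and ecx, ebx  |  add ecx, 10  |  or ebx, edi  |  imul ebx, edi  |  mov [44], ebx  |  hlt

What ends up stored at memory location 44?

edi=1
ecx=25
ebx=27
ecx=25&27=25
ecx=25+10=35
ebx=27|1=27
ebx=27*1=27
mov [44], ebx → M[44]=27
halt.

27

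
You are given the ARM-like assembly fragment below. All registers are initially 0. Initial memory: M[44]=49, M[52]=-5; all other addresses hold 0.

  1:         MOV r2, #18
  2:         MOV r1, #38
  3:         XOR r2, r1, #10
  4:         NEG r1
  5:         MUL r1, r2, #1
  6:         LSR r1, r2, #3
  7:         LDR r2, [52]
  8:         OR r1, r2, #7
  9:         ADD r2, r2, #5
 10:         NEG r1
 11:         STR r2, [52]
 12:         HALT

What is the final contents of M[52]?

after MOV r2, #18: r2=18
after MOV r1, #38: r1=38
after XOR r2, r1, #10: r2=38^10=44
after NEG r1: r1=-(38)=-38
after MUL r1, r2, #1: r1=44*1=44
after LSR r1, r2, #3: r1=44>>3=5
after LDR r2, [52]: r2=M[52]=-5
after OR r1, r2, #7: r1=(-5)|7=-1
after ADD r2, r2, #5: r2=(-5)+5=0
after NEG r1: r1=-(-1)=1
STR r2, [52] → M[52]=0
halt.

0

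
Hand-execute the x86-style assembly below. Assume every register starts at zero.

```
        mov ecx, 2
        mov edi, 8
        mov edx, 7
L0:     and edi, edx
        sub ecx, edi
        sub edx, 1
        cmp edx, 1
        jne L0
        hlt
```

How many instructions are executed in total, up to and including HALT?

34

mov ecx, 2 → ecx=2
mov edi, 8 → edi=8
mov edx, 7 → edx=7
and edi, edx → edi=8&7=0
sub ecx, edi → ecx=2-0=2
sub edx, 1 → edx=7-1=6
cmp edx, 1  (cmp 6,1)
jne L0: taken
and edi, edx → edi=0&6=0
sub ecx, edi → ecx=2-0=2
sub edx, 1 → edx=6-1=5
cmp edx, 1  (cmp 5,1)
jne L0: taken
and edi, edx → edi=0&5=0
sub ecx, edi → ecx=2-0=2
sub edx, 1 → edx=5-1=4
cmp edx, 1  (cmp 4,1)
jne L0: taken
and edi, edx → edi=0&4=0
sub ecx, edi → ecx=2-0=2
sub edx, 1 → edx=4-1=3
cmp edx, 1  (cmp 3,1)
jne L0: taken
and edi, edx → edi=0&3=0
sub ecx, edi → ecx=2-0=2
sub edx, 1 → edx=3-1=2
cmp edx, 1  (cmp 2,1)
jne L0: taken
and edi, edx → edi=0&2=0
sub ecx, edi → ecx=2-0=2
sub edx, 1 → edx=2-1=1
cmp edx, 1  (cmp 1,1)
jne L0: not taken
halt.
Total executed instructions: 34.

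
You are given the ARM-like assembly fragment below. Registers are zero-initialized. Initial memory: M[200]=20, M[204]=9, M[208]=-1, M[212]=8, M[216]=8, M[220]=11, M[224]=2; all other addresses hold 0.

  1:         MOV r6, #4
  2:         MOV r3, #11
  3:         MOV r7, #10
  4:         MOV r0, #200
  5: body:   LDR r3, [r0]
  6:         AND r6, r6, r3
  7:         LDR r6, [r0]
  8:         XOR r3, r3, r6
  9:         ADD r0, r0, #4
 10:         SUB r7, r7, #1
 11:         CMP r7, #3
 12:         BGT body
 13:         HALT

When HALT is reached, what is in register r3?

0

MOV r6, #4 → r6=4
MOV r3, #11 → r3=11
MOV r7, #10 → r7=10
MOV r0, #200 → r0=200
LDR r3, [r0] → r3=M[200]=20
AND r6, r6, r3 → r6=4&20=4
LDR r6, [r0] → r6=M[200]=20
XOR r3, r3, r6 → r3=20^20=0
ADD r0, r0, #4 → r0=200+4=204
SUB r7, r7, #1 → r7=10-1=9
CMP r7, #3  (cmp 9,3)
BGT body: taken
LDR r3, [r0] → r3=M[204]=9
AND r6, r6, r3 → r6=20&9=0
LDR r6, [r0] → r6=M[204]=9
XOR r3, r3, r6 → r3=9^9=0
ADD r0, r0, #4 → r0=204+4=208
SUB r7, r7, #1 → r7=9-1=8
CMP r7, #3  (cmp 8,3)
BGT body: taken
LDR r3, [r0] → r3=M[208]=-1
AND r6, r6, r3 → r6=9&(-1)=9
LDR r6, [r0] → r6=M[208]=-1
XOR r3, r3, r6 → r3=(-1)^(-1)=0
ADD r0, r0, #4 → r0=208+4=212
SUB r7, r7, #1 → r7=8-1=7
CMP r7, #3  (cmp 7,3)
BGT body: taken
LDR r3, [r0] → r3=M[212]=8
AND r6, r6, r3 → r6=(-1)&8=8
LDR r6, [r0] → r6=M[212]=8
XOR r3, r3, r6 → r3=8^8=0
ADD r0, r0, #4 → r0=212+4=216
SUB r7, r7, #1 → r7=7-1=6
CMP r7, #3  (cmp 6,3)
BGT body: taken
LDR r3, [r0] → r3=M[216]=8
AND r6, r6, r3 → r6=8&8=8
LDR r6, [r0] → r6=M[216]=8
XOR r3, r3, r6 → r3=8^8=0
ADD r0, r0, #4 → r0=216+4=220
SUB r7, r7, #1 → r7=6-1=5
CMP r7, #3  (cmp 5,3)
BGT body: taken
LDR r3, [r0] → r3=M[220]=11
AND r6, r6, r3 → r6=8&11=8
LDR r6, [r0] → r6=M[220]=11
XOR r3, r3, r6 → r3=11^11=0
ADD r0, r0, #4 → r0=220+4=224
SUB r7, r7, #1 → r7=5-1=4
CMP r7, #3  (cmp 4,3)
BGT body: taken
LDR r3, [r0] → r3=M[224]=2
AND r6, r6, r3 → r6=11&2=2
LDR r6, [r0] → r6=M[224]=2
XOR r3, r3, r6 → r3=2^2=0
ADD r0, r0, #4 → r0=224+4=228
SUB r7, r7, #1 → r7=4-1=3
CMP r7, #3  (cmp 3,3)
BGT body: not taken
halt.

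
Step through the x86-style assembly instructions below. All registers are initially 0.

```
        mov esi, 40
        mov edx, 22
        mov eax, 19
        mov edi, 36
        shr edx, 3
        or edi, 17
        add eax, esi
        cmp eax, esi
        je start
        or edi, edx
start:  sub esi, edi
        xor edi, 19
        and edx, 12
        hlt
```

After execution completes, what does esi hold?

mov esi, 40 → esi=40
mov edx, 22 → edx=22
mov eax, 19 → eax=19
mov edi, 36 → edi=36
shr edx, 3 → edx=22>>3=2
or edi, 17 → edi=36|17=53
add eax, esi → eax=19+40=59
cmp eax, esi  (cmp 59,40)
je start: not taken
or edi, edx → edi=53|2=55
sub esi, edi → esi=40-55=-15
xor edi, 19 → edi=55^19=36
and edx, 12 → edx=2&12=0
halt.

-15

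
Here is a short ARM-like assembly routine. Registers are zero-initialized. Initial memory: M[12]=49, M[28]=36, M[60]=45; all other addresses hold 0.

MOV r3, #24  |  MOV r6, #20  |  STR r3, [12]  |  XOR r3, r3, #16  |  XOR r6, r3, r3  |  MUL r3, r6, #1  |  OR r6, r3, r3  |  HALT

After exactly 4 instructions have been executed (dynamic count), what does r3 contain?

MOV r3, #24 → r3=24
MOV r6, #20 → r6=20
STR r3, [12] → M[12]=24
XOR r3, r3, #16 → r3=24^16=8
After step 4: r3 = 8.

8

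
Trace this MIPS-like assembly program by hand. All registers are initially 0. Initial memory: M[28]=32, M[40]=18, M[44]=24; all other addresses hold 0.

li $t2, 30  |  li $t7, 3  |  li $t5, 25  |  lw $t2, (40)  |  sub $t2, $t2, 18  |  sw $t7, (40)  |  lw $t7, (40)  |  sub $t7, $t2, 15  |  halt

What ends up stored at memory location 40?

3

after li $t2, 30: $t2=30
after li $t7, 3: $t7=3
after li $t5, 25: $t5=25
after lw $t2, (40): $t2=M[40]=18
after sub $t2, $t2, 18: $t2=18-18=0
sw $t7, (40) → M[40]=3
after lw $t7, (40): $t7=M[40]=3
after sub $t7, $t2, 15: $t7=0-15=-15
halt.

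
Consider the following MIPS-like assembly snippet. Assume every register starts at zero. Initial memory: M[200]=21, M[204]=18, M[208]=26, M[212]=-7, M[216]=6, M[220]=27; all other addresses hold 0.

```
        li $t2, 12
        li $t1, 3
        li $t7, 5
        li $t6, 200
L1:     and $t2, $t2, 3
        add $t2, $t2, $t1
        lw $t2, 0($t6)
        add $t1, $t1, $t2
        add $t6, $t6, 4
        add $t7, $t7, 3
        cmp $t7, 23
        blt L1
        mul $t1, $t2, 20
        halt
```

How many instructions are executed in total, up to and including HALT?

54

li $t2, 12 → $t2=12
li $t1, 3 → $t1=3
li $t7, 5 → $t7=5
li $t6, 200 → $t6=200
and $t2, $t2, 3 → $t2=12&3=0
add $t2, $t2, $t1 → $t2=0+3=3
lw $t2, 0($t6) → $t2=M[200]=21
add $t1, $t1, $t2 → $t1=3+21=24
add $t6, $t6, 4 → $t6=200+4=204
add $t7, $t7, 3 → $t7=5+3=8
cmp $t7, 23  (cmp 8,23)
blt L1: taken
and $t2, $t2, 3 → $t2=21&3=1
add $t2, $t2, $t1 → $t2=1+24=25
lw $t2, 0($t6) → $t2=M[204]=18
add $t1, $t1, $t2 → $t1=24+18=42
add $t6, $t6, 4 → $t6=204+4=208
add $t7, $t7, 3 → $t7=8+3=11
cmp $t7, 23  (cmp 11,23)
blt L1: taken
and $t2, $t2, 3 → $t2=18&3=2
add $t2, $t2, $t1 → $t2=2+42=44
lw $t2, 0($t6) → $t2=M[208]=26
add $t1, $t1, $t2 → $t1=42+26=68
add $t6, $t6, 4 → $t6=208+4=212
add $t7, $t7, 3 → $t7=11+3=14
cmp $t7, 23  (cmp 14,23)
blt L1: taken
and $t2, $t2, 3 → $t2=26&3=2
add $t2, $t2, $t1 → $t2=2+68=70
lw $t2, 0($t6) → $t2=M[212]=-7
add $t1, $t1, $t2 → $t1=68+(-7)=61
add $t6, $t6, 4 → $t6=212+4=216
add $t7, $t7, 3 → $t7=14+3=17
cmp $t7, 23  (cmp 17,23)
blt L1: taken
and $t2, $t2, 3 → $t2=(-7)&3=1
add $t2, $t2, $t1 → $t2=1+61=62
lw $t2, 0($t6) → $t2=M[216]=6
add $t1, $t1, $t2 → $t1=61+6=67
add $t6, $t6, 4 → $t6=216+4=220
add $t7, $t7, 3 → $t7=17+3=20
cmp $t7, 23  (cmp 20,23)
blt L1: taken
and $t2, $t2, 3 → $t2=6&3=2
add $t2, $t2, $t1 → $t2=2+67=69
lw $t2, 0($t6) → $t2=M[220]=27
add $t1, $t1, $t2 → $t1=67+27=94
add $t6, $t6, 4 → $t6=220+4=224
add $t7, $t7, 3 → $t7=20+3=23
cmp $t7, 23  (cmp 23,23)
blt L1: not taken
mul $t1, $t2, 20 → $t1=27*20=540
halt.
Total executed instructions: 54.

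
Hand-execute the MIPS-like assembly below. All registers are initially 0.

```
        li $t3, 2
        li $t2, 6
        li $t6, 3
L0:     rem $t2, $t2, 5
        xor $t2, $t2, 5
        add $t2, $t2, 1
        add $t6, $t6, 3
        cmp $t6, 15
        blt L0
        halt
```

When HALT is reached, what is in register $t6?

15

li $t3, 2 → $t3=2
li $t2, 6 → $t2=6
li $t6, 3 → $t6=3
rem $t2, $t2, 5 → $t2=6%5=1
xor $t2, $t2, 5 → $t2=1^5=4
add $t2, $t2, 1 → $t2=4+1=5
add $t6, $t6, 3 → $t6=3+3=6
cmp $t6, 15  (cmp 6,15)
blt L0: taken
rem $t2, $t2, 5 → $t2=5%5=0
xor $t2, $t2, 5 → $t2=0^5=5
add $t2, $t2, 1 → $t2=5+1=6
add $t6, $t6, 3 → $t6=6+3=9
cmp $t6, 15  (cmp 9,15)
blt L0: taken
rem $t2, $t2, 5 → $t2=6%5=1
xor $t2, $t2, 5 → $t2=1^5=4
add $t2, $t2, 1 → $t2=4+1=5
add $t6, $t6, 3 → $t6=9+3=12
cmp $t6, 15  (cmp 12,15)
blt L0: taken
rem $t2, $t2, 5 → $t2=5%5=0
xor $t2, $t2, 5 → $t2=0^5=5
add $t2, $t2, 1 → $t2=5+1=6
add $t6, $t6, 3 → $t6=12+3=15
cmp $t6, 15  (cmp 15,15)
blt L0: not taken
halt.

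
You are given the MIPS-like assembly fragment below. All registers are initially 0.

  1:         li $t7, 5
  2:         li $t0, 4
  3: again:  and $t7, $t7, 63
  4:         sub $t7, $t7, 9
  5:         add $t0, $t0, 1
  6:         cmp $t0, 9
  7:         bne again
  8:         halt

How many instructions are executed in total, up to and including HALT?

$t7=5
$t0=4
$t7=5&63=5
$t7=5-9=-4
$t0=4+1=5
cmp $t0, 9  (cmp 5,9)
bne again: taken
$t7=(-4)&63=60
$t7=60-9=51
$t0=5+1=6
cmp $t0, 9  (cmp 6,9)
bne again: taken
$t7=51&63=51
$t7=51-9=42
$t0=6+1=7
cmp $t0, 9  (cmp 7,9)
bne again: taken
$t7=42&63=42
$t7=42-9=33
$t0=7+1=8
cmp $t0, 9  (cmp 8,9)
bne again: taken
$t7=33&63=33
$t7=33-9=24
$t0=8+1=9
cmp $t0, 9  (cmp 9,9)
bne again: not taken
halt.
Total executed instructions: 28.

28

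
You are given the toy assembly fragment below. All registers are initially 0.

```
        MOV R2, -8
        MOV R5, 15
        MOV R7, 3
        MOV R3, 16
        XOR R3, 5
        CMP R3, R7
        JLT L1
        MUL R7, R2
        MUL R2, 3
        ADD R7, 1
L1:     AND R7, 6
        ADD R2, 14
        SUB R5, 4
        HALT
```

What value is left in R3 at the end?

R2=-8
R5=15
R7=3
R3=16
R3=16^5=21
CMP R3, R7  (cmp 21,3)
JLT L1: not taken
R7=3*(-8)=-24
R2=(-8)*3=-24
R7=(-24)+1=-23
R7=(-23)&6=0
R2=(-24)+14=-10
R5=15-4=11
halt.

21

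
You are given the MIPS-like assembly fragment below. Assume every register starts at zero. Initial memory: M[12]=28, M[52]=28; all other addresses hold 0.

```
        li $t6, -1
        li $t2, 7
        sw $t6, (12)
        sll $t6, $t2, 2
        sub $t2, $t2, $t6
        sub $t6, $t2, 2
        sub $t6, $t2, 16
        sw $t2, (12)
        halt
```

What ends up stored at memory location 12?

li $t6, -1 → $t6=-1
li $t2, 7 → $t2=7
sw $t6, (12) → M[12]=-1
sll $t6, $t2, 2 → $t6=7<<2=28
sub $t2, $t2, $t6 → $t2=7-28=-21
sub $t6, $t2, 2 → $t6=(-21)-2=-23
sub $t6, $t2, 16 → $t6=(-21)-16=-37
sw $t2, (12) → M[12]=-21
halt.

-21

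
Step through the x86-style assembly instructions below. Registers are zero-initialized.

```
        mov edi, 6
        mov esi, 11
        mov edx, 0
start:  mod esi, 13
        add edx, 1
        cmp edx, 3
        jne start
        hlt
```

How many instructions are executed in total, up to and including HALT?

edi=6
esi=11
edx=0
esi=11%13=11
edx=0+1=1
cmp edx, 3  (cmp 1,3)
jne start: taken
esi=11%13=11
edx=1+1=2
cmp edx, 3  (cmp 2,3)
jne start: taken
esi=11%13=11
edx=2+1=3
cmp edx, 3  (cmp 3,3)
jne start: not taken
halt.
Total executed instructions: 16.

16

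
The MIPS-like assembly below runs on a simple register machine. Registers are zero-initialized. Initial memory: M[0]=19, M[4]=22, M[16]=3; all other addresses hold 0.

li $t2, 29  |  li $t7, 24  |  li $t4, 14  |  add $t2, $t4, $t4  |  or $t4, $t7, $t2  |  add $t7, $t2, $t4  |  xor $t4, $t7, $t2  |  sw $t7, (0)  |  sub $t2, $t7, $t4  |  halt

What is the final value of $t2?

li $t2, 29 → $t2=29
li $t7, 24 → $t7=24
li $t4, 14 → $t4=14
add $t2, $t4, $t4 → $t2=14+14=28
or $t4, $t7, $t2 → $t4=24|28=28
add $t7, $t2, $t4 → $t7=28+28=56
xor $t4, $t7, $t2 → $t4=56^28=36
sw $t7, (0) → M[0]=56
sub $t2, $t7, $t4 → $t2=56-36=20
halt.

20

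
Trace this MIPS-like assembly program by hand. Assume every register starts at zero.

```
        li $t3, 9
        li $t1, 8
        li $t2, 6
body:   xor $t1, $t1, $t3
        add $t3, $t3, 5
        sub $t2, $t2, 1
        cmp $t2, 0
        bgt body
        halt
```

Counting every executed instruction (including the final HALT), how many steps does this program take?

34

li $t3, 9 → $t3=9
li $t1, 8 → $t1=8
li $t2, 6 → $t2=6
xor $t1, $t1, $t3 → $t1=8^9=1
add $t3, $t3, 5 → $t3=9+5=14
sub $t2, $t2, 1 → $t2=6-1=5
cmp $t2, 0  (cmp 5,0)
bgt body: taken
xor $t1, $t1, $t3 → $t1=1^14=15
add $t3, $t3, 5 → $t3=14+5=19
sub $t2, $t2, 1 → $t2=5-1=4
cmp $t2, 0  (cmp 4,0)
bgt body: taken
xor $t1, $t1, $t3 → $t1=15^19=28
add $t3, $t3, 5 → $t3=19+5=24
sub $t2, $t2, 1 → $t2=4-1=3
cmp $t2, 0  (cmp 3,0)
bgt body: taken
xor $t1, $t1, $t3 → $t1=28^24=4
add $t3, $t3, 5 → $t3=24+5=29
sub $t2, $t2, 1 → $t2=3-1=2
cmp $t2, 0  (cmp 2,0)
bgt body: taken
xor $t1, $t1, $t3 → $t1=4^29=25
add $t3, $t3, 5 → $t3=29+5=34
sub $t2, $t2, 1 → $t2=2-1=1
cmp $t2, 0  (cmp 1,0)
bgt body: taken
xor $t1, $t1, $t3 → $t1=25^34=59
add $t3, $t3, 5 → $t3=34+5=39
sub $t2, $t2, 1 → $t2=1-1=0
cmp $t2, 0  (cmp 0,0)
bgt body: not taken
halt.
Total executed instructions: 34.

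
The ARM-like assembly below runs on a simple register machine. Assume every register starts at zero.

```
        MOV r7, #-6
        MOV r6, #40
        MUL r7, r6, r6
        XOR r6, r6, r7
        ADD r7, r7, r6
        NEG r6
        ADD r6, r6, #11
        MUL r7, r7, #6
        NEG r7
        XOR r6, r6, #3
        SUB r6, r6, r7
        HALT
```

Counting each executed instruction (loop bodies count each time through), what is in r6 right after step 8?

-1629

MOV r7, #-6 → r7=-6
MOV r6, #40 → r6=40
MUL r7, r6, r6 → r7=40*40=1600
XOR r6, r6, r7 → r6=40^1600=1640
ADD r7, r7, r6 → r7=1600+1640=3240
NEG r6 → r6=-(1640)=-1640
ADD r6, r6, #11 → r6=(-1640)+11=-1629
MUL r7, r7, #6 → r7=3240*6=19440
After step 8: r6 = -1629.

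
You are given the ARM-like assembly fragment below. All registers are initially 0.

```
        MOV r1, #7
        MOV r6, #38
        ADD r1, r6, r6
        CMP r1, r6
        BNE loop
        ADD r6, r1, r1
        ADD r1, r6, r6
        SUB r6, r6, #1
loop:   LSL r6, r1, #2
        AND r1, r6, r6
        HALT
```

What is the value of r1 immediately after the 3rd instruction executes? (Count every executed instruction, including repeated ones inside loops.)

after MOV r1, #7: r1=7
after MOV r6, #38: r6=38
after ADD r1, r6, r6: r1=38+38=76
After step 3: r1 = 76.

76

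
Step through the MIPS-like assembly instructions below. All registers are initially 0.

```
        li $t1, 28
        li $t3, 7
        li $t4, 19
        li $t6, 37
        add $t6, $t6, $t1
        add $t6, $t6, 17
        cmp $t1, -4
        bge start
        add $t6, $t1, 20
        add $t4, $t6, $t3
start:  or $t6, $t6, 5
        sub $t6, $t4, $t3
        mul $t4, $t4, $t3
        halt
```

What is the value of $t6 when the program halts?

12

after li $t1, 28: $t1=28
after li $t3, 7: $t3=7
after li $t4, 19: $t4=19
after li $t6, 37: $t6=37
after add $t6, $t6, $t1: $t6=37+28=65
after add $t6, $t6, 17: $t6=65+17=82
cmp $t1, -4  (cmp 28,-4)
bge start: taken
after or $t6, $t6, 5: $t6=82|5=87
after sub $t6, $t4, $t3: $t6=19-7=12
after mul $t4, $t4, $t3: $t4=19*7=133
halt.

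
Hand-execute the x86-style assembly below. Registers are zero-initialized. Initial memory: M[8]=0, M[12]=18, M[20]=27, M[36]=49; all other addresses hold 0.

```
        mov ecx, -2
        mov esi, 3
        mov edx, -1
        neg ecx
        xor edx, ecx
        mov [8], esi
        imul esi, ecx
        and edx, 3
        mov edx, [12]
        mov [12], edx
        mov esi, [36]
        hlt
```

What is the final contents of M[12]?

18

ecx=-2
esi=3
edx=-1
ecx=-(-2)=2
edx=(-1)^2=-3
mov [8], esi → M[8]=3
esi=3*2=6
edx=(-3)&3=1
edx=M[12]=18
mov [12], edx → M[12]=18
esi=M[36]=49
halt.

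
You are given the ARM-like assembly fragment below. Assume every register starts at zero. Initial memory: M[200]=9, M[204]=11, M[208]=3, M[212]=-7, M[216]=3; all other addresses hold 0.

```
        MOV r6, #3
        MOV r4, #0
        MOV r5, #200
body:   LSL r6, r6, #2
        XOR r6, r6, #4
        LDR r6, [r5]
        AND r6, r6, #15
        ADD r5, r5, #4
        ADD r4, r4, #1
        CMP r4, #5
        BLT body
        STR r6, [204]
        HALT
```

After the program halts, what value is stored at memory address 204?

3

r6=3
r4=0
r5=200
r6=3<<2=12
r6=12^4=8
r6=M[200]=9
r6=9&15=9
r5=200+4=204
r4=0+1=1
CMP r4, #5  (cmp 1,5)
BLT body: taken
r6=9<<2=36
r6=36^4=32
r6=M[204]=11
r6=11&15=11
r5=204+4=208
r4=1+1=2
CMP r4, #5  (cmp 2,5)
BLT body: taken
r6=11<<2=44
r6=44^4=40
r6=M[208]=3
r6=3&15=3
r5=208+4=212
r4=2+1=3
CMP r4, #5  (cmp 3,5)
BLT body: taken
r6=3<<2=12
r6=12^4=8
r6=M[212]=-7
r6=(-7)&15=9
r5=212+4=216
r4=3+1=4
CMP r4, #5  (cmp 4,5)
BLT body: taken
r6=9<<2=36
r6=36^4=32
r6=M[216]=3
r6=3&15=3
r5=216+4=220
r4=4+1=5
CMP r4, #5  (cmp 5,5)
BLT body: not taken
STR r6, [204] → M[204]=3
halt.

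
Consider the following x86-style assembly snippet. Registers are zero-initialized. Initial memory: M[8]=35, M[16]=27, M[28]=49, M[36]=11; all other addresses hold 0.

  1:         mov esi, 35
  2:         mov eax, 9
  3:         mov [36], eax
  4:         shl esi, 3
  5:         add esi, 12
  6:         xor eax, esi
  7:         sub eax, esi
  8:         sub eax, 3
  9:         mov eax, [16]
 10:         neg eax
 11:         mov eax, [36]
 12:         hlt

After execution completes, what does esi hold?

292

mov esi, 35 → esi=35
mov eax, 9 → eax=9
mov [36], eax → M[36]=9
shl esi, 3 → esi=35<<3=280
add esi, 12 → esi=280+12=292
xor eax, esi → eax=9^292=301
sub eax, esi → eax=301-292=9
sub eax, 3 → eax=9-3=6
mov eax, [16] → eax=M[16]=27
neg eax → eax=-(27)=-27
mov eax, [36] → eax=M[36]=9
halt.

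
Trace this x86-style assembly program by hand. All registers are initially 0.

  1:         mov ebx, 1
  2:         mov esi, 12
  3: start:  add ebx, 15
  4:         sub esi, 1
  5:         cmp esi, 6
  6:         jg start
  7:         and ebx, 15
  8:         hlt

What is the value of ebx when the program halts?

ebx=1
esi=12
ebx=1+15=16
esi=12-1=11
cmp esi, 6  (cmp 11,6)
jg start: taken
ebx=16+15=31
esi=11-1=10
cmp esi, 6  (cmp 10,6)
jg start: taken
ebx=31+15=46
esi=10-1=9
cmp esi, 6  (cmp 9,6)
jg start: taken
ebx=46+15=61
esi=9-1=8
cmp esi, 6  (cmp 8,6)
jg start: taken
ebx=61+15=76
esi=8-1=7
cmp esi, 6  (cmp 7,6)
jg start: taken
ebx=76+15=91
esi=7-1=6
cmp esi, 6  (cmp 6,6)
jg start: not taken
ebx=91&15=11
halt.

11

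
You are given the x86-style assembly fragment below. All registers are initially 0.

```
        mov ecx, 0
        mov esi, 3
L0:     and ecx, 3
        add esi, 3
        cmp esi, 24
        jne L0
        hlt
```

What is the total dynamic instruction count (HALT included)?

31

ecx=0
esi=3
ecx=0&3=0
esi=3+3=6
cmp esi, 24  (cmp 6,24)
jne L0: taken
ecx=0&3=0
esi=6+3=9
cmp esi, 24  (cmp 9,24)
jne L0: taken
ecx=0&3=0
esi=9+3=12
cmp esi, 24  (cmp 12,24)
jne L0: taken
ecx=0&3=0
esi=12+3=15
cmp esi, 24  (cmp 15,24)
jne L0: taken
ecx=0&3=0
esi=15+3=18
cmp esi, 24  (cmp 18,24)
jne L0: taken
ecx=0&3=0
esi=18+3=21
cmp esi, 24  (cmp 21,24)
jne L0: taken
ecx=0&3=0
esi=21+3=24
cmp esi, 24  (cmp 24,24)
jne L0: not taken
halt.
Total executed instructions: 31.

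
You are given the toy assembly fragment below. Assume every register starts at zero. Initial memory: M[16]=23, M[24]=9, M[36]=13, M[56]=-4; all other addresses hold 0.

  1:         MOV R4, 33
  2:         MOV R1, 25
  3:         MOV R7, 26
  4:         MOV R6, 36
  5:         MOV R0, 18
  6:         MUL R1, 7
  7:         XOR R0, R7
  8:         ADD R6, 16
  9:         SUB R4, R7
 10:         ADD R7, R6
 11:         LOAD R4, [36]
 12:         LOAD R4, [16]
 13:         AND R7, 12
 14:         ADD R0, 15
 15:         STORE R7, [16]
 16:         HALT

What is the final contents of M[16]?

12

MOV R4, 33 → R4=33
MOV R1, 25 → R1=25
MOV R7, 26 → R7=26
MOV R6, 36 → R6=36
MOV R0, 18 → R0=18
MUL R1, 7 → R1=25*7=175
XOR R0, R7 → R0=18^26=8
ADD R6, 16 → R6=36+16=52
SUB R4, R7 → R4=33-26=7
ADD R7, R6 → R7=26+52=78
LOAD R4, [36] → R4=M[36]=13
LOAD R4, [16] → R4=M[16]=23
AND R7, 12 → R7=78&12=12
ADD R0, 15 → R0=8+15=23
STORE R7, [16] → M[16]=12
halt.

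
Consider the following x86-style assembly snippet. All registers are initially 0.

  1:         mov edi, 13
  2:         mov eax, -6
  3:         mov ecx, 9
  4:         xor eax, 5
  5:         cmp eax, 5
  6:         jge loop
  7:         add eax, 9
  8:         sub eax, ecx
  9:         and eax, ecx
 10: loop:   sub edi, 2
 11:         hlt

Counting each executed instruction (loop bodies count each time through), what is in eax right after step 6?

after mov edi, 13: edi=13
after mov eax, -6: eax=-6
after mov ecx, 9: ecx=9
after xor eax, 5: eax=(-6)^5=-1
cmp eax, 5  (cmp -1,5)
jge loop: not taken
After step 6: eax = -1.

-1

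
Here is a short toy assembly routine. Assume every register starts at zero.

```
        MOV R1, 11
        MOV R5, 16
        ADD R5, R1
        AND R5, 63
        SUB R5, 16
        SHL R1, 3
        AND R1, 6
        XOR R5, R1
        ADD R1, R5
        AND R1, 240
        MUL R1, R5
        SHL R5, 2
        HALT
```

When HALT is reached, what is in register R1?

MOV R1, 11 → R1=11
MOV R5, 16 → R5=16
ADD R5, R1 → R5=16+11=27
AND R5, 63 → R5=27&63=27
SUB R5, 16 → R5=27-16=11
SHL R1, 3 → R1=11<<3=88
AND R1, 6 → R1=88&6=0
XOR R5, R1 → R5=11^0=11
ADD R1, R5 → R1=0+11=11
AND R1, 240 → R1=11&240=0
MUL R1, R5 → R1=0*11=0
SHL R5, 2 → R5=11<<2=44
halt.

0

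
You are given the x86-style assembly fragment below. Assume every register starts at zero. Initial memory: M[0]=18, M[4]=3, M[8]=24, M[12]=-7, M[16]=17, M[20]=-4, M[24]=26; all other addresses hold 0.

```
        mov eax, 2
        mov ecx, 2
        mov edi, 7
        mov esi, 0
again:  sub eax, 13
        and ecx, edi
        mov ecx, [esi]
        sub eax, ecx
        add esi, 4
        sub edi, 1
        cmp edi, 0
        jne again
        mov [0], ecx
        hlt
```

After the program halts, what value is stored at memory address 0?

mov eax, 2 → eax=2
mov ecx, 2 → ecx=2
mov edi, 7 → edi=7
mov esi, 0 → esi=0
sub eax, 13 → eax=2-13=-11
and ecx, edi → ecx=2&7=2
mov ecx, [esi] → ecx=M[0]=18
sub eax, ecx → eax=(-11)-18=-29
add esi, 4 → esi=0+4=4
sub edi, 1 → edi=7-1=6
cmp edi, 0  (cmp 6,0)
jne again: taken
sub eax, 13 → eax=(-29)-13=-42
and ecx, edi → ecx=18&6=2
mov ecx, [esi] → ecx=M[4]=3
sub eax, ecx → eax=(-42)-3=-45
add esi, 4 → esi=4+4=8
sub edi, 1 → edi=6-1=5
cmp edi, 0  (cmp 5,0)
jne again: taken
sub eax, 13 → eax=(-45)-13=-58
and ecx, edi → ecx=3&5=1
mov ecx, [esi] → ecx=M[8]=24
sub eax, ecx → eax=(-58)-24=-82
add esi, 4 → esi=8+4=12
sub edi, 1 → edi=5-1=4
cmp edi, 0  (cmp 4,0)
jne again: taken
sub eax, 13 → eax=(-82)-13=-95
and ecx, edi → ecx=24&4=0
mov ecx, [esi] → ecx=M[12]=-7
sub eax, ecx → eax=(-95)-(-7)=-88
add esi, 4 → esi=12+4=16
sub edi, 1 → edi=4-1=3
cmp edi, 0  (cmp 3,0)
jne again: taken
sub eax, 13 → eax=(-88)-13=-101
and ecx, edi → ecx=(-7)&3=1
mov ecx, [esi] → ecx=M[16]=17
sub eax, ecx → eax=(-101)-17=-118
add esi, 4 → esi=16+4=20
sub edi, 1 → edi=3-1=2
cmp edi, 0  (cmp 2,0)
jne again: taken
sub eax, 13 → eax=(-118)-13=-131
and ecx, edi → ecx=17&2=0
mov ecx, [esi] → ecx=M[20]=-4
sub eax, ecx → eax=(-131)-(-4)=-127
add esi, 4 → esi=20+4=24
sub edi, 1 → edi=2-1=1
cmp edi, 0  (cmp 1,0)
jne again: taken
sub eax, 13 → eax=(-127)-13=-140
and ecx, edi → ecx=(-4)&1=0
mov ecx, [esi] → ecx=M[24]=26
sub eax, ecx → eax=(-140)-26=-166
add esi, 4 → esi=24+4=28
sub edi, 1 → edi=1-1=0
cmp edi, 0  (cmp 0,0)
jne again: not taken
mov [0], ecx → M[0]=26
halt.

26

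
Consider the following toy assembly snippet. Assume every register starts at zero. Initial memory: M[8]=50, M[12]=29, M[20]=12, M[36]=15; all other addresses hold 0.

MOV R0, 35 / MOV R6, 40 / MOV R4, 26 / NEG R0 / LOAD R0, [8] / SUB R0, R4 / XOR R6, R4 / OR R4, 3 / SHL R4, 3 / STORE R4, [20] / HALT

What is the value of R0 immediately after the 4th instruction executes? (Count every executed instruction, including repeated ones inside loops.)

-35

MOV R0, 35 → R0=35
MOV R6, 40 → R6=40
MOV R4, 26 → R4=26
NEG R0 → R0=-(35)=-35
After step 4: R0 = -35.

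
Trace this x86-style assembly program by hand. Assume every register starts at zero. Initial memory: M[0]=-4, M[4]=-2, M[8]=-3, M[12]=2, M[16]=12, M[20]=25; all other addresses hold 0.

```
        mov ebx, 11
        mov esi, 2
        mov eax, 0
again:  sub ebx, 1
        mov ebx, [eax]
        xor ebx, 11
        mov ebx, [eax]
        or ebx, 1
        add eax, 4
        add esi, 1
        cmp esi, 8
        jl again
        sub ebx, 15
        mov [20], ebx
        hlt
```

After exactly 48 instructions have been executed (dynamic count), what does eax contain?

20

mov ebx, 11 → ebx=11
mov esi, 2 → esi=2
mov eax, 0 → eax=0
sub ebx, 1 → ebx=11-1=10
mov ebx, [eax] → ebx=M[0]=-4
xor ebx, 11 → ebx=(-4)^11=-9
mov ebx, [eax] → ebx=M[0]=-4
or ebx, 1 → ebx=(-4)|1=-3
add eax, 4 → eax=0+4=4
add esi, 1 → esi=2+1=3
cmp esi, 8  (cmp 3,8)
jl again: taken
sub ebx, 1 → ebx=(-3)-1=-4
mov ebx, [eax] → ebx=M[4]=-2
xor ebx, 11 → ebx=(-2)^11=-11
mov ebx, [eax] → ebx=M[4]=-2
or ebx, 1 → ebx=(-2)|1=-1
add eax, 4 → eax=4+4=8
add esi, 1 → esi=3+1=4
cmp esi, 8  (cmp 4,8)
jl again: taken
sub ebx, 1 → ebx=(-1)-1=-2
mov ebx, [eax] → ebx=M[8]=-3
xor ebx, 11 → ebx=(-3)^11=-10
mov ebx, [eax] → ebx=M[8]=-3
or ebx, 1 → ebx=(-3)|1=-3
add eax, 4 → eax=8+4=12
add esi, 1 → esi=4+1=5
cmp esi, 8  (cmp 5,8)
jl again: taken
sub ebx, 1 → ebx=(-3)-1=-4
mov ebx, [eax] → ebx=M[12]=2
xor ebx, 11 → ebx=2^11=9
mov ebx, [eax] → ebx=M[12]=2
or ebx, 1 → ebx=2|1=3
add eax, 4 → eax=12+4=16
add esi, 1 → esi=5+1=6
cmp esi, 8  (cmp 6,8)
jl again: taken
sub ebx, 1 → ebx=3-1=2
mov ebx, [eax] → ebx=M[16]=12
xor ebx, 11 → ebx=12^11=7
mov ebx, [eax] → ebx=M[16]=12
or ebx, 1 → ebx=12|1=13
add eax, 4 → eax=16+4=20
add esi, 1 → esi=6+1=7
cmp esi, 8  (cmp 7,8)
jl again: taken
After step 48: eax = 20.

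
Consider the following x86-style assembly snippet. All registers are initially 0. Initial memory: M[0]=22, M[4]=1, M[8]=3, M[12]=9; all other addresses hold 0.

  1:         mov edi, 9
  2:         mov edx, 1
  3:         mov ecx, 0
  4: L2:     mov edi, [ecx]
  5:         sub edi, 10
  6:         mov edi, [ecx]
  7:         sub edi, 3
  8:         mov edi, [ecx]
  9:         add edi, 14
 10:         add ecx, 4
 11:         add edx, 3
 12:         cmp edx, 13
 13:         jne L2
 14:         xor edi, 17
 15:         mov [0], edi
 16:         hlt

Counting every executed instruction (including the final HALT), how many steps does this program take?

46

after mov edi, 9: edi=9
after mov edx, 1: edx=1
after mov ecx, 0: ecx=0
after mov edi, [ecx]: edi=M[0]=22
after sub edi, 10: edi=22-10=12
after mov edi, [ecx]: edi=M[0]=22
after sub edi, 3: edi=22-3=19
after mov edi, [ecx]: edi=M[0]=22
after add edi, 14: edi=22+14=36
after add ecx, 4: ecx=0+4=4
after add edx, 3: edx=1+3=4
cmp edx, 13  (cmp 4,13)
jne L2: taken
after mov edi, [ecx]: edi=M[4]=1
after sub edi, 10: edi=1-10=-9
after mov edi, [ecx]: edi=M[4]=1
after sub edi, 3: edi=1-3=-2
after mov edi, [ecx]: edi=M[4]=1
after add edi, 14: edi=1+14=15
after add ecx, 4: ecx=4+4=8
after add edx, 3: edx=4+3=7
cmp edx, 13  (cmp 7,13)
jne L2: taken
after mov edi, [ecx]: edi=M[8]=3
after sub edi, 10: edi=3-10=-7
after mov edi, [ecx]: edi=M[8]=3
after sub edi, 3: edi=3-3=0
after mov edi, [ecx]: edi=M[8]=3
after add edi, 14: edi=3+14=17
after add ecx, 4: ecx=8+4=12
after add edx, 3: edx=7+3=10
cmp edx, 13  (cmp 10,13)
jne L2: taken
after mov edi, [ecx]: edi=M[12]=9
after sub edi, 10: edi=9-10=-1
after mov edi, [ecx]: edi=M[12]=9
after sub edi, 3: edi=9-3=6
after mov edi, [ecx]: edi=M[12]=9
after add edi, 14: edi=9+14=23
after add ecx, 4: ecx=12+4=16
after add edx, 3: edx=10+3=13
cmp edx, 13  (cmp 13,13)
jne L2: not taken
after xor edi, 17: edi=23^17=6
mov [0], edi → M[0]=6
halt.
Total executed instructions: 46.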